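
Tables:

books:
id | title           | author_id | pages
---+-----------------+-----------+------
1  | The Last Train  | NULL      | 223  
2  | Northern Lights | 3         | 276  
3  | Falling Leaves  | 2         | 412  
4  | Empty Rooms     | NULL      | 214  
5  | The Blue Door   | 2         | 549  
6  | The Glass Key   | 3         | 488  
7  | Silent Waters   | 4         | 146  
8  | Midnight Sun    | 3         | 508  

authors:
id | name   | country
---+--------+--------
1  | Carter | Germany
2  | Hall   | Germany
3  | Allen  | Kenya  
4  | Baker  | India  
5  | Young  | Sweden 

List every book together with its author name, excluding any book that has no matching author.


INNER JOIN keeps only books rows whose author_id matches an id in authors. Walk through each book:
  - book 1 (The Last Train): author_id=NULL, no match -> dropped
  - book 2 (Northern Lights): author_id=3 -> matches Allen
  - book 3 (Falling Leaves): author_id=2 -> matches Hall
  - book 4 (Empty Rooms): author_id=NULL, no match -> dropped
  - book 5 (The Blue Door): author_id=2 -> matches Hall
  - book 6 (The Glass Key): author_id=3 -> matches Allen
  - book 7 (Silent Waters): author_id=4 -> matches Baker
  - book 8 (Midnight Sun): author_id=3 -> matches Allen
So 2 of 8 rows are dropped.

SQL:
SELECT a.title, b.name AS author
FROM books a
INNER JOIN authors b ON a.author_id = b.id

Result:
title           | author
----------------+-------
Northern Lights | Allen 
Falling Leaves  | Hall  
The Blue Door   | Hall  
The Glass Key   | Allen 
Silent Waters   | Baker 
Midnight Sun    | Allen 


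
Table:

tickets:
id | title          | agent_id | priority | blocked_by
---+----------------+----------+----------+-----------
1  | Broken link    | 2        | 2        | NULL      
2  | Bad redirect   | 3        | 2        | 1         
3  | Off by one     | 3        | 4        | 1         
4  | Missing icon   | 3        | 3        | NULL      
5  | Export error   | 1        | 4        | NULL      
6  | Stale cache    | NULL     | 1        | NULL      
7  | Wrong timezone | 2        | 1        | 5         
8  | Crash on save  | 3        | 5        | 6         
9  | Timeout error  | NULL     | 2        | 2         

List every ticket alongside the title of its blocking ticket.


This is a self-join: tickets is joined to a second copy of itself, matching each row's blocked_by to another row's id. Use LEFT JOIN so rows with blocked_by=NULL are kept.
  - ticket 1 (Broken link): blocked_by=NULL -> NULL
  - ticket 2 (Bad redirect): blocked_by=1 -> Broken link
  - ticket 3 (Off by one): blocked_by=1 -> Broken link
  - ticket 4 (Missing icon): blocked_by=NULL -> NULL
  - ticket 5 (Export error): blocked_by=NULL -> NULL
  - ticket 6 (Stale cache): blocked_by=NULL -> NULL
  - ticket 7 (Wrong timezone): blocked_by=5 -> Export error
  - ticket 8 (Crash on save): blocked_by=6 -> Stale cache
  - ticket 9 (Timeout error): blocked_by=2 -> Bad redirect

SQL:
SELECT a.title AS item, b.title AS blocked_by
FROM tickets a
LEFT JOIN tickets b ON a.blocked_by = b.id

Result:
item           | blocked_by  
---------------+-------------
Broken link    | NULL        
Bad redirect   | Broken link 
Off by one     | Broken link 
Missing icon   | NULL        
Export error   | NULL        
Stale cache    | NULL        
Wrong timezone | Export error
Crash on save  | Stale cache 
Timeout error  | Bad redirect


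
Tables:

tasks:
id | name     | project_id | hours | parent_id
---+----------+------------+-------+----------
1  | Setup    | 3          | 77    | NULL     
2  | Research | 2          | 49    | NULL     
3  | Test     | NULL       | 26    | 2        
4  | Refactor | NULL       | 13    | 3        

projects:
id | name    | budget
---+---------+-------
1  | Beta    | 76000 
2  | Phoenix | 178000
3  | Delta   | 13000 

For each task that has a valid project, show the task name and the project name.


INNER JOIN keeps only tasks rows whose project_id matches an id in projects. Walk through each task:
  - task 1 (Setup): project_id=3 -> matches Delta
  - task 2 (Research): project_id=2 -> matches Phoenix
  - task 3 (Test): project_id=NULL, no match -> dropped
  - task 4 (Refactor): project_id=NULL, no match -> dropped
So 2 of 4 rows are dropped.

SQL:
SELECT a.name, b.name AS project
FROM tasks a
INNER JOIN projects b ON a.project_id = b.id

Result:
name     | project
---------+--------
Setup    | Delta  
Research | Phoenix


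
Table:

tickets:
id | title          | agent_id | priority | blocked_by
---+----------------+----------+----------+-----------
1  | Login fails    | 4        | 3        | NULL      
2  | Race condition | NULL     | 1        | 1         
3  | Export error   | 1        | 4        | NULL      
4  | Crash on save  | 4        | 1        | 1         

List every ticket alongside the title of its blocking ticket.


This is a self-join: tickets is joined to a second copy of itself, matching each row's blocked_by to another row's id. Use LEFT JOIN so rows with blocked_by=NULL are kept.
  - ticket 1 (Login fails): blocked_by=NULL -> NULL
  - ticket 2 (Race condition): blocked_by=1 -> Login fails
  - ticket 3 (Export error): blocked_by=NULL -> NULL
  - ticket 4 (Crash on save): blocked_by=1 -> Login fails

SQL:
SELECT a.title AS item, b.title AS blocked_by
FROM tickets a
LEFT JOIN tickets b ON a.blocked_by = b.id

Result:
item           | blocked_by 
---------------+------------
Login fails    | NULL       
Race condition | Login fails
Export error   | NULL       
Crash on save  | Login fails


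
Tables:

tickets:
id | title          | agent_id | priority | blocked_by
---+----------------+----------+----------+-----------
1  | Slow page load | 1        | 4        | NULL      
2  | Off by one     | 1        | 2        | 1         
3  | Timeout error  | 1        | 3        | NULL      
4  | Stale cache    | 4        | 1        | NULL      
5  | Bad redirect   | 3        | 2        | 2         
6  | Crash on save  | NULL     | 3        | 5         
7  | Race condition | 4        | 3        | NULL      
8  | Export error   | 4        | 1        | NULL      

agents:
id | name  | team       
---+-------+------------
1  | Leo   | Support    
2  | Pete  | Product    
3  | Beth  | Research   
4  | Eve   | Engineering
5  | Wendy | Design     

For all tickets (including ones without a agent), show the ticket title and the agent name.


LEFT JOIN keeps every row from tickets (the left table); where agent_id has no match in agents, the agent columns become NULL. Walk through each ticket:
  - ticket 1 (Slow page load): agent_id=1 -> matches Leo
  - ticket 2 (Off by one): agent_id=1 -> matches Leo
  - ticket 3 (Timeout error): agent_id=1 -> matches Leo
  - ticket 4 (Stale cache): agent_id=4 -> matches Eve
  - ticket 5 (Bad redirect): agent_id=3 -> matches Beth
  - ticket 6 (Crash on save): agent_id=NULL, no match -> kept with NULL
  - ticket 7 (Race condition): agent_id=4 -> matches Eve
  - ticket 8 (Export error): agent_id=4 -> matches Eve
All 8 rows appear; 1 has NULL agent.

SQL:
SELECT a.title, b.name AS agent
FROM tickets a
LEFT JOIN agents b ON a.agent_id = b.id

Result:
title          | agent
---------------+------
Slow page load | Leo  
Off by one     | Leo  
Timeout error  | Leo  
Stale cache    | Eve  
Bad redirect   | Beth 
Crash on save  | NULL 
Race condition | Eve  
Export error   | Eve  


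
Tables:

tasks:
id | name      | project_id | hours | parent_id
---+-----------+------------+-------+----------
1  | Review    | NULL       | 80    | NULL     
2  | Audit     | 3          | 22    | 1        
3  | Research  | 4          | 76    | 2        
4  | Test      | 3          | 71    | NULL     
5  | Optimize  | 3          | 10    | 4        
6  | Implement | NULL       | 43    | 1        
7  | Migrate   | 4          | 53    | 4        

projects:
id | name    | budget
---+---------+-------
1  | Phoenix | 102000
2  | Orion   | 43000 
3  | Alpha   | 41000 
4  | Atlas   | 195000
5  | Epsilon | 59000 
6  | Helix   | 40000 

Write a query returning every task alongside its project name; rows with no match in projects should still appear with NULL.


LEFT JOIN keeps every row from tasks (the left table); where project_id has no match in projects, the project columns become NULL. Walk through each task:
  - task 1 (Review): project_id=NULL, no match -> kept with NULL
  - task 2 (Audit): project_id=3 -> matches Alpha
  - task 3 (Research): project_id=4 -> matches Atlas
  - task 4 (Test): project_id=3 -> matches Alpha
  - task 5 (Optimize): project_id=3 -> matches Alpha
  - task 6 (Implement): project_id=NULL, no match -> kept with NULL
  - task 7 (Migrate): project_id=4 -> matches Atlas
All 7 rows appear; 2 have NULL project.

SQL:
SELECT a.name, b.name AS project
FROM tasks a
LEFT JOIN projects b ON a.project_id = b.id

Result:
name      | project
----------+--------
Review    | NULL   
Audit     | Alpha  
Research  | Atlas  
Test      | Alpha  
Optimize  | Alpha  
Implement | NULL   
Migrate   | Atlas  


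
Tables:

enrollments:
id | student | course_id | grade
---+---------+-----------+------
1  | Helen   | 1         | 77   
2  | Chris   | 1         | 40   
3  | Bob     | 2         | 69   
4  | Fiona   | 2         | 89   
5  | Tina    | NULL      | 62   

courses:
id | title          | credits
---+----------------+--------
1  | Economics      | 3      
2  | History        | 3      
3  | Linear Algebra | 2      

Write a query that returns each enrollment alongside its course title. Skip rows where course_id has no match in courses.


INNER JOIN keeps only enrollments rows whose course_id matches an id in courses. Walk through each enrollment:
  - enrollment 1 (Helen): course_id=1 -> matches Economics
  - enrollment 2 (Chris): course_id=1 -> matches Economics
  - enrollment 3 (Bob): course_id=2 -> matches History
  - enrollment 4 (Fiona): course_id=2 -> matches History
  - enrollment 5 (Tina): course_id=NULL, no match -> dropped
So 1 of 5 rows is dropped.

SQL:
SELECT a.student, b.title AS course
FROM enrollments a
INNER JOIN courses b ON a.course_id = b.id

Result:
student | course   
--------+----------
Helen   | Economics
Chris   | Economics
Bob     | History  
Fiona   | History  


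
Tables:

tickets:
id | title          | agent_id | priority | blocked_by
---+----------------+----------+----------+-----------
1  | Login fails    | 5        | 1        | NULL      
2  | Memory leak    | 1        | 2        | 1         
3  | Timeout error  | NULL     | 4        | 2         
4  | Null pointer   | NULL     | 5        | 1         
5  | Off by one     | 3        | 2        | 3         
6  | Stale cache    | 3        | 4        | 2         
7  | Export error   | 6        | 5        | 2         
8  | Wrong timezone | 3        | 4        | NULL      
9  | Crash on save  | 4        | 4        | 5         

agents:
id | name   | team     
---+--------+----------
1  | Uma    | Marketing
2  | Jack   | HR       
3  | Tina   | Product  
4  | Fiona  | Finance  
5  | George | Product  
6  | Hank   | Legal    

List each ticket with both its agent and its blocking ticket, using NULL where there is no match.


Two LEFT JOINs from the same base table tickets: one to agents via agent_id, one to tickets itself via blocked_by. Both are LEFT so every ticket is preserved.
Match against agents:
  - ticket 1 (Login fails): agent_id=5 -> matches George
  - ticket 2 (Memory leak): agent_id=1 -> matches Uma
  - ticket 3 (Timeout error): agent_id=NULL, no match -> kept with NULL
  - ticket 4 (Null pointer): agent_id=NULL, no match -> kept with NULL
  - ticket 5 (Off by one): agent_id=3 -> matches Tina
  - ticket 6 (Stale cache): agent_id=3 -> matches Tina
  - ticket 7 (Export error): agent_id=6 -> matches Hank
  - ticket 8 (Wrong timezone): agent_id=3 -> matches Tina
  - ticket 9 (Crash on save): agent_id=4 -> matches Fiona
Match against tickets (self):
  - ticket 1 (Login fails): blocked_by=NULL -> NULL
  - ticket 2 (Memory leak): blocked_by=1 -> Login fails
  - ticket 3 (Timeout error): blocked_by=2 -> Memory leak
  - ticket 4 (Null pointer): blocked_by=1 -> Login fails
  - ticket 5 (Off by one): blocked_by=3 -> Timeout error
  - ticket 6 (Stale cache): blocked_by=2 -> Memory leak
  - ticket 7 (Export error): blocked_by=2 -> Memory leak
  - ticket 8 (Wrong timezone): blocked_by=NULL -> NULL
  - ticket 9 (Crash on save): blocked_by=5 -> Off by one

SQL:
SELECT a.title, b.name AS agent, c.title AS blocked_by
FROM tickets a
LEFT JOIN agents b ON a.agent_id = b.id
LEFT JOIN tickets c ON a.blocked_by = c.id

Result:
title          | agent  | blocked_by   
---------------+--------+--------------
Login fails    | George | NULL         
Memory leak    | Uma    | Login fails  
Timeout error  | NULL   | Memory leak  
Null pointer   | NULL   | Login fails  
Off by one     | Tina   | Timeout error
Stale cache    | Tina   | Memory leak  
Export error   | Hank   | Memory leak  
Wrong timezone | Tina   | NULL         
Crash on save  | Fiona  | Off by one   


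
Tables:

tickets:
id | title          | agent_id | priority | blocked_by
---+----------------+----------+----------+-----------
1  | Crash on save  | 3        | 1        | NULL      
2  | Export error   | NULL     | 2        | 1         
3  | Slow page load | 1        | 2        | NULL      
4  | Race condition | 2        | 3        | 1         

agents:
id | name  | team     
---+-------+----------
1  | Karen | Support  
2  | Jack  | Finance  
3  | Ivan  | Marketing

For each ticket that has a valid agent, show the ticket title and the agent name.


INNER JOIN keeps only tickets rows whose agent_id matches an id in agents. Walk through each ticket:
  - ticket 1 (Crash on save): agent_id=3 -> matches Ivan
  - ticket 2 (Export error): agent_id=NULL, no match -> dropped
  - ticket 3 (Slow page load): agent_id=1 -> matches Karen
  - ticket 4 (Race condition): agent_id=2 -> matches Jack
So 1 of 4 rows is dropped.

SQL:
SELECT a.title, b.name AS agent
FROM tickets a
INNER JOIN agents b ON a.agent_id = b.id

Result:
title          | agent
---------------+------
Crash on save  | Ivan 
Slow page load | Karen
Race condition | Jack 


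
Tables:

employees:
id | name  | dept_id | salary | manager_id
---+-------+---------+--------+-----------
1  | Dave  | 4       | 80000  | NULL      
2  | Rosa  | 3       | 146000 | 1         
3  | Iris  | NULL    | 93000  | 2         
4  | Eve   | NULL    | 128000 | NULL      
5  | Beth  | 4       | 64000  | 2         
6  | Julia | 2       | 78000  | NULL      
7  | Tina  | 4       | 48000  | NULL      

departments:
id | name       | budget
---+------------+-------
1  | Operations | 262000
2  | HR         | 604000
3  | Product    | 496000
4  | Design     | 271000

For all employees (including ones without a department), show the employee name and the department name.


LEFT JOIN keeps every row from employees (the left table); where dept_id has no match in departments, the department columns become NULL. Walk through each employee:
  - employee 1 (Dave): dept_id=4 -> matches Design
  - employee 2 (Rosa): dept_id=3 -> matches Product
  - employee 3 (Iris): dept_id=NULL, no match -> kept with NULL
  - employee 4 (Eve): dept_id=NULL, no match -> kept with NULL
  - employee 5 (Beth): dept_id=4 -> matches Design
  - employee 6 (Julia): dept_id=2 -> matches HR
  - employee 7 (Tina): dept_id=4 -> matches Design
All 7 rows appear; 2 have NULL department.

SQL:
SELECT a.name, b.name AS department
FROM employees a
LEFT JOIN departments b ON a.dept_id = b.id

Result:
name  | department
------+-----------
Dave  | Design    
Rosa  | Product   
Iris  | NULL      
Eve   | NULL      
Beth  | Design    
Julia | HR        
Tina  | Design    


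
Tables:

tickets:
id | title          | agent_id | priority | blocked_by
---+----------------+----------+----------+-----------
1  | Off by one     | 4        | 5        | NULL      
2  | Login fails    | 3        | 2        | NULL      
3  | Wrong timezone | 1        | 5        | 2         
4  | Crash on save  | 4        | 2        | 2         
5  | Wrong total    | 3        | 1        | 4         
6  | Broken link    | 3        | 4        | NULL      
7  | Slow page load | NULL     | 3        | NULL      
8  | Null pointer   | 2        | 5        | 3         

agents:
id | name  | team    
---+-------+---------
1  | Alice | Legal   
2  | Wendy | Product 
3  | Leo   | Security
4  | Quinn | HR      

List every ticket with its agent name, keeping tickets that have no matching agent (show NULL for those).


LEFT JOIN keeps every row from tickets (the left table); where agent_id has no match in agents, the agent columns become NULL. Walk through each ticket:
  - ticket 1 (Off by one): agent_id=4 -> matches Quinn
  - ticket 2 (Login fails): agent_id=3 -> matches Leo
  - ticket 3 (Wrong timezone): agent_id=1 -> matches Alice
  - ticket 4 (Crash on save): agent_id=4 -> matches Quinn
  - ticket 5 (Wrong total): agent_id=3 -> matches Leo
  - ticket 6 (Broken link): agent_id=3 -> matches Leo
  - ticket 7 (Slow page load): agent_id=NULL, no match -> kept with NULL
  - ticket 8 (Null pointer): agent_id=2 -> matches Wendy
All 8 rows appear; 1 has NULL agent.

SQL:
SELECT a.title, b.name AS agent
FROM tickets a
LEFT JOIN agents b ON a.agent_id = b.id

Result:
title          | agent
---------------+------
Off by one     | Quinn
Login fails    | Leo  
Wrong timezone | Alice
Crash on save  | Quinn
Wrong total    | Leo  
Broken link    | Leo  
Slow page load | NULL 
Null pointer   | Wendy


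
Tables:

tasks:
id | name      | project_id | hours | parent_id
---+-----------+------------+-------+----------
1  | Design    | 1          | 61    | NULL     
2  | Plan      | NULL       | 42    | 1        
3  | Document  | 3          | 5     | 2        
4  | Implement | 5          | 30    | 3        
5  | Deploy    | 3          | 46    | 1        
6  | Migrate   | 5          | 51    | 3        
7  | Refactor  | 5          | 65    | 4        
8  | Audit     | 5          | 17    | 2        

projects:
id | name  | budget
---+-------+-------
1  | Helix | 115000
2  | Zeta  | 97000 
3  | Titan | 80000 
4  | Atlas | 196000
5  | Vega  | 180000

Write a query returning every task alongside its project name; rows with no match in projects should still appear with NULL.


LEFT JOIN keeps every row from tasks (the left table); where project_id has no match in projects, the project columns become NULL. Walk through each task:
  - task 1 (Design): project_id=1 -> matches Helix
  - task 2 (Plan): project_id=NULL, no match -> kept with NULL
  - task 3 (Document): project_id=3 -> matches Titan
  - task 4 (Implement): project_id=5 -> matches Vega
  - task 5 (Deploy): project_id=3 -> matches Titan
  - task 6 (Migrate): project_id=5 -> matches Vega
  - task 7 (Refactor): project_id=5 -> matches Vega
  - task 8 (Audit): project_id=5 -> matches Vega
All 8 rows appear; 1 has NULL project.

SQL:
SELECT a.name, b.name AS project
FROM tasks a
LEFT JOIN projects b ON a.project_id = b.id

Result:
name      | project
----------+--------
Design    | Helix  
Plan      | NULL   
Document  | Titan  
Implement | Vega   
Deploy    | Titan  
Migrate   | Vega   
Refactor  | Vega   
Audit     | Vega   


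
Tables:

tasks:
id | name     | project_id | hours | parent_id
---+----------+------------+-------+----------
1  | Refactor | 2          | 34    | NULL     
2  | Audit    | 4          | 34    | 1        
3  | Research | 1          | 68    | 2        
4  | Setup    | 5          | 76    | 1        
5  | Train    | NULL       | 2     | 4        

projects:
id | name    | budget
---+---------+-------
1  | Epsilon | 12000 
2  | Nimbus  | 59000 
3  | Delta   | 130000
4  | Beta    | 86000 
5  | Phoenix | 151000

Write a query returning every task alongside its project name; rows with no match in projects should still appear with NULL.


LEFT JOIN keeps every row from tasks (the left table); where project_id has no match in projects, the project columns become NULL. Walk through each task:
  - task 1 (Refactor): project_id=2 -> matches Nimbus
  - task 2 (Audit): project_id=4 -> matches Beta
  - task 3 (Research): project_id=1 -> matches Epsilon
  - task 4 (Setup): project_id=5 -> matches Phoenix
  - task 5 (Train): project_id=NULL, no match -> kept with NULL
All 5 rows appear; 1 has NULL project.

SQL:
SELECT a.name, b.name AS project
FROM tasks a
LEFT JOIN projects b ON a.project_id = b.id

Result:
name     | project
---------+--------
Refactor | Nimbus 
Audit    | Beta   
Research | Epsilon
Setup    | Phoenix
Train    | NULL   


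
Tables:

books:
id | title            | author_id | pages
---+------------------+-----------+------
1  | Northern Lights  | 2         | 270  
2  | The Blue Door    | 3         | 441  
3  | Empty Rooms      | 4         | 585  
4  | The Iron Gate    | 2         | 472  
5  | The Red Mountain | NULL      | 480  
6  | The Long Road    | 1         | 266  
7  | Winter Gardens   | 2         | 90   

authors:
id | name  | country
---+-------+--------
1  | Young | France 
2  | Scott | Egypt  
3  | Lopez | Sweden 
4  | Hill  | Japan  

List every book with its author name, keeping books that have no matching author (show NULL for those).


LEFT JOIN keeps every row from books (the left table); where author_id has no match in authors, the author columns become NULL. Walk through each book:
  - book 1 (Northern Lights): author_id=2 -> matches Scott
  - book 2 (The Blue Door): author_id=3 -> matches Lopez
  - book 3 (Empty Rooms): author_id=4 -> matches Hill
  - book 4 (The Iron Gate): author_id=2 -> matches Scott
  - book 5 (The Red Mountain): author_id=NULL, no match -> kept with NULL
  - book 6 (The Long Road): author_id=1 -> matches Young
  - book 7 (Winter Gardens): author_id=2 -> matches Scott
All 7 rows appear; 1 has NULL author.

SQL:
SELECT a.title, b.name AS author
FROM books a
LEFT JOIN authors b ON a.author_id = b.id

Result:
title            | author
-----------------+-------
Northern Lights  | Scott 
The Blue Door    | Lopez 
Empty Rooms      | Hill  
The Iron Gate    | Scott 
The Red Mountain | NULL  
The Long Road    | Young 
Winter Gardens   | Scott 


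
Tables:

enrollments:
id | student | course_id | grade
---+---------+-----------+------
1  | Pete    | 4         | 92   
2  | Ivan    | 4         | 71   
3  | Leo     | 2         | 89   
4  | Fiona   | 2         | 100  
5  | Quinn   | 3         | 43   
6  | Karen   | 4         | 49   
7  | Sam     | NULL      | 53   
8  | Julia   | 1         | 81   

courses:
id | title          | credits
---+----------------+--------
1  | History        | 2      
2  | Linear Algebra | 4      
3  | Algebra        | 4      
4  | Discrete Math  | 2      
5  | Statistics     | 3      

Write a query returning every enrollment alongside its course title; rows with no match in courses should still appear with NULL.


LEFT JOIN keeps every row from enrollments (the left table); where course_id has no match in courses, the course columns become NULL. Walk through each enrollment:
  - enrollment 1 (Pete): course_id=4 -> matches Discrete Math
  - enrollment 2 (Ivan): course_id=4 -> matches Discrete Math
  - enrollment 3 (Leo): course_id=2 -> matches Linear Algebra
  - enrollment 4 (Fiona): course_id=2 -> matches Linear Algebra
  - enrollment 5 (Quinn): course_id=3 -> matches Algebra
  - enrollment 6 (Karen): course_id=4 -> matches Discrete Math
  - enrollment 7 (Sam): course_id=NULL, no match -> kept with NULL
  - enrollment 8 (Julia): course_id=1 -> matches History
All 8 rows appear; 1 has NULL course.

SQL:
SELECT a.student, b.title AS course
FROM enrollments a
LEFT JOIN courses b ON a.course_id = b.id

Result:
student | course        
--------+---------------
Pete    | Discrete Math 
Ivan    | Discrete Math 
Leo     | Linear Algebra
Fiona   | Linear Algebra
Quinn   | Algebra       
Karen   | Discrete Math 
Sam     | NULL          
Julia   | History       


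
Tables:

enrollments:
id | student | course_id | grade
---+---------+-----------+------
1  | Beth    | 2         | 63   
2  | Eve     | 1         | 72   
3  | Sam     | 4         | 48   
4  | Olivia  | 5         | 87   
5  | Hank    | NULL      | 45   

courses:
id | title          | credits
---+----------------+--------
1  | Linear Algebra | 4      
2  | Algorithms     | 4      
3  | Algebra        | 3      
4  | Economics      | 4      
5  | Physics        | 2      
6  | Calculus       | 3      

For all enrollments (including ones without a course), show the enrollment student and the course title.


LEFT JOIN keeps every row from enrollments (the left table); where course_id has no match in courses, the course columns become NULL. Walk through each enrollment:
  - enrollment 1 (Beth): course_id=2 -> matches Algorithms
  - enrollment 2 (Eve): course_id=1 -> matches Linear Algebra
  - enrollment 3 (Sam): course_id=4 -> matches Economics
  - enrollment 4 (Olivia): course_id=5 -> matches Physics
  - enrollment 5 (Hank): course_id=NULL, no match -> kept with NULL
All 5 rows appear; 1 has NULL course.

SQL:
SELECT a.student, b.title AS course
FROM enrollments a
LEFT JOIN courses b ON a.course_id = b.id

Result:
student | course        
--------+---------------
Beth    | Algorithms    
Eve     | Linear Algebra
Sam     | Economics     
Olivia  | Physics       
Hank    | NULL          


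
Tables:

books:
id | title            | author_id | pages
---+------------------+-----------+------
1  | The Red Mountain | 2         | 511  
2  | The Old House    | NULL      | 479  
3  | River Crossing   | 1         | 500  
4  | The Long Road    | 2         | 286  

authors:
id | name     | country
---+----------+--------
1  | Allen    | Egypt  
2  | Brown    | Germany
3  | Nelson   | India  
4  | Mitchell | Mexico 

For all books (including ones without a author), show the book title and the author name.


LEFT JOIN keeps every row from books (the left table); where author_id has no match in authors, the author columns become NULL. Walk through each book:
  - book 1 (The Red Mountain): author_id=2 -> matches Brown
  - book 2 (The Old House): author_id=NULL, no match -> kept with NULL
  - book 3 (River Crossing): author_id=1 -> matches Allen
  - book 4 (The Long Road): author_id=2 -> matches Brown
All 4 rows appear; 1 has NULL author.

SQL:
SELECT a.title, b.name AS author
FROM books a
LEFT JOIN authors b ON a.author_id = b.id

Result:
title            | author
-----------------+-------
The Red Mountain | Brown 
The Old House    | NULL  
River Crossing   | Allen 
The Long Road    | Brown 


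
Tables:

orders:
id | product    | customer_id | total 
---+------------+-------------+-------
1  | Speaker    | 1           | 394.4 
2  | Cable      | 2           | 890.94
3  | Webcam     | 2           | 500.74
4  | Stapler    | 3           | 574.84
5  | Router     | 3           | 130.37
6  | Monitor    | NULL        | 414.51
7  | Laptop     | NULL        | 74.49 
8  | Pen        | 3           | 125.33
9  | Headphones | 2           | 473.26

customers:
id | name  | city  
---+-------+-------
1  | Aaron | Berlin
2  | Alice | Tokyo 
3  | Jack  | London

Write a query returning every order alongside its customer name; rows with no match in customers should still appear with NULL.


LEFT JOIN keeps every row from orders (the left table); where customer_id has no match in customers, the customer columns become NULL. Walk through each order:
  - order 1 (Speaker): customer_id=1 -> matches Aaron
  - order 2 (Cable): customer_id=2 -> matches Alice
  - order 3 (Webcam): customer_id=2 -> matches Alice
  - order 4 (Stapler): customer_id=3 -> matches Jack
  - order 5 (Router): customer_id=3 -> matches Jack
  - order 6 (Monitor): customer_id=NULL, no match -> kept with NULL
  - order 7 (Laptop): customer_id=NULL, no match -> kept with NULL
  - order 8 (Pen): customer_id=3 -> matches Jack
  - order 9 (Headphones): customer_id=2 -> matches Alice
All 9 rows appear; 2 have NULL customer.

SQL:
SELECT a.product, b.name AS customer
FROM orders a
LEFT JOIN customers b ON a.customer_id = b.id

Result:
product    | customer
-----------+---------
Speaker    | Aaron   
Cable      | Alice   
Webcam     | Alice   
Stapler    | Jack    
Router     | Jack    
Monitor    | NULL    
Laptop     | NULL    
Pen        | Jack    
Headphones | Alice   


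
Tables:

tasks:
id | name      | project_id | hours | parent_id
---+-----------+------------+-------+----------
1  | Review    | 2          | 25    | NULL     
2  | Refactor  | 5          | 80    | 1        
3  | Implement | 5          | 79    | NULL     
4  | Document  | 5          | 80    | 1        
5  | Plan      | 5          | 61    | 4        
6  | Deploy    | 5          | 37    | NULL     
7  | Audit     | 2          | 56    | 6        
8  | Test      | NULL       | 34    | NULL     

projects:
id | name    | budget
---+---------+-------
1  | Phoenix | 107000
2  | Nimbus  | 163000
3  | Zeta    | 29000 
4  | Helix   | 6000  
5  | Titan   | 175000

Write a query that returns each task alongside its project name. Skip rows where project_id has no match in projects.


INNER JOIN keeps only tasks rows whose project_id matches an id in projects. Walk through each task:
  - task 1 (Review): project_id=2 -> matches Nimbus
  - task 2 (Refactor): project_id=5 -> matches Titan
  - task 3 (Implement): project_id=5 -> matches Titan
  - task 4 (Document): project_id=5 -> matches Titan
  - task 5 (Plan): project_id=5 -> matches Titan
  - task 6 (Deploy): project_id=5 -> matches Titan
  - task 7 (Audit): project_id=2 -> matches Nimbus
  - task 8 (Test): project_id=NULL, no match -> dropped
So 1 of 8 rows is dropped.

SQL:
SELECT a.name, b.name AS project
FROM tasks a
INNER JOIN projects b ON a.project_id = b.id

Result:
name      | project
----------+--------
Review    | Nimbus 
Refactor  | Titan  
Implement | Titan  
Document  | Titan  
Plan      | Titan  
Deploy    | Titan  
Audit     | Nimbus 


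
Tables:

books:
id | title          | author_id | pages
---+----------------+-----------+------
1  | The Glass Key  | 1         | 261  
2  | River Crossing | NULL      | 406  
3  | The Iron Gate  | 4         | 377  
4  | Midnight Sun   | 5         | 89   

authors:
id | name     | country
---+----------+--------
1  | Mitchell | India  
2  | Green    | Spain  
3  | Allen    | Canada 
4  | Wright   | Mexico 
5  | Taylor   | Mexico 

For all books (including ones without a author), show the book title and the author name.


LEFT JOIN keeps every row from books (the left table); where author_id has no match in authors, the author columns become NULL. Walk through each book:
  - book 1 (The Glass Key): author_id=1 -> matches Mitchell
  - book 2 (River Crossing): author_id=NULL, no match -> kept with NULL
  - book 3 (The Iron Gate): author_id=4 -> matches Wright
  - book 4 (Midnight Sun): author_id=5 -> matches Taylor
All 4 rows appear; 1 has NULL author.

SQL:
SELECT a.title, b.name AS author
FROM books a
LEFT JOIN authors b ON a.author_id = b.id

Result:
title          | author  
---------------+---------
The Glass Key  | Mitchell
River Crossing | NULL    
The Iron Gate  | Wright  
Midnight Sun   | Taylor  


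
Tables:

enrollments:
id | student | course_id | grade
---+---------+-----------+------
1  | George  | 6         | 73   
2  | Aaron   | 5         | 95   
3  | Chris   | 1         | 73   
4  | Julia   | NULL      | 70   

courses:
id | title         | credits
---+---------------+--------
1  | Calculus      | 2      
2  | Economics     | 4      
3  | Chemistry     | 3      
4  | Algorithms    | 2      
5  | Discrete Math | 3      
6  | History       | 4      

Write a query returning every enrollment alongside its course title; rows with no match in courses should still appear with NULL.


LEFT JOIN keeps every row from enrollments (the left table); where course_id has no match in courses, the course columns become NULL. Walk through each enrollment:
  - enrollment 1 (George): course_id=6 -> matches History
  - enrollment 2 (Aaron): course_id=5 -> matches Discrete Math
  - enrollment 3 (Chris): course_id=1 -> matches Calculus
  - enrollment 4 (Julia): course_id=NULL, no match -> kept with NULL
All 4 rows appear; 1 has NULL course.

SQL:
SELECT a.student, b.title AS course
FROM enrollments a
LEFT JOIN courses b ON a.course_id = b.id

Result:
student | course       
--------+--------------
George  | History      
Aaron   | Discrete Math
Chris   | Calculus     
Julia   | NULL         


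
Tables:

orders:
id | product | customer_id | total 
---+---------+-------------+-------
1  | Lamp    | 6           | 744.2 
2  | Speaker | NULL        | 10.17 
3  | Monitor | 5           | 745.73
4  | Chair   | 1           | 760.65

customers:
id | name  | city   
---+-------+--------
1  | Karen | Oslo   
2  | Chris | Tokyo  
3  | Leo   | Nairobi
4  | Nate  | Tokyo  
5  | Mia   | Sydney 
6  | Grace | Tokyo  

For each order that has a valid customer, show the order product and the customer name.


INNER JOIN keeps only orders rows whose customer_id matches an id in customers. Walk through each order:
  - order 1 (Lamp): customer_id=6 -> matches Grace
  - order 2 (Speaker): customer_id=NULL, no match -> dropped
  - order 3 (Monitor): customer_id=5 -> matches Mia
  - order 4 (Chair): customer_id=1 -> matches Karen
So 1 of 4 rows is dropped.

SQL:
SELECT a.product, b.name AS customer
FROM orders a
INNER JOIN customers b ON a.customer_id = b.id

Result:
product | customer
--------+---------
Lamp    | Grace   
Monitor | Mia     
Chair   | Karen   


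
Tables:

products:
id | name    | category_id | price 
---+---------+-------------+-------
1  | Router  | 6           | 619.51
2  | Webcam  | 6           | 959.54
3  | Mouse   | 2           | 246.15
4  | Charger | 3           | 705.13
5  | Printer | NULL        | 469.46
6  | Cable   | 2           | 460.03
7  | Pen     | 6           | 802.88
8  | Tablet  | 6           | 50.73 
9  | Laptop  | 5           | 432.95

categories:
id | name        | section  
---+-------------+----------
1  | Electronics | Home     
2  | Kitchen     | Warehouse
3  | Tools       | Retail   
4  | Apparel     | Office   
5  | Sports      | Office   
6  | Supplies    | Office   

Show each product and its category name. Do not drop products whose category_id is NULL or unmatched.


LEFT JOIN keeps every row from products (the left table); where category_id has no match in categories, the category columns become NULL. Walk through each product:
  - product 1 (Router): category_id=6 -> matches Supplies
  - product 2 (Webcam): category_id=6 -> matches Supplies
  - product 3 (Mouse): category_id=2 -> matches Kitchen
  - product 4 (Charger): category_id=3 -> matches Tools
  - product 5 (Printer): category_id=NULL, no match -> kept with NULL
  - product 6 (Cable): category_id=2 -> matches Kitchen
  - product 7 (Pen): category_id=6 -> matches Supplies
  - product 8 (Tablet): category_id=6 -> matches Supplies
  - product 9 (Laptop): category_id=5 -> matches Sports
All 9 rows appear; 1 has NULL category.

SQL:
SELECT a.name, b.name AS category
FROM products a
LEFT JOIN categories b ON a.category_id = b.id

Result:
name    | category
--------+---------
Router  | Supplies
Webcam  | Supplies
Mouse   | Kitchen 
Charger | Tools   
Printer | NULL    
Cable   | Kitchen 
Pen     | Supplies
Tablet  | Supplies
Laptop  | Sports  


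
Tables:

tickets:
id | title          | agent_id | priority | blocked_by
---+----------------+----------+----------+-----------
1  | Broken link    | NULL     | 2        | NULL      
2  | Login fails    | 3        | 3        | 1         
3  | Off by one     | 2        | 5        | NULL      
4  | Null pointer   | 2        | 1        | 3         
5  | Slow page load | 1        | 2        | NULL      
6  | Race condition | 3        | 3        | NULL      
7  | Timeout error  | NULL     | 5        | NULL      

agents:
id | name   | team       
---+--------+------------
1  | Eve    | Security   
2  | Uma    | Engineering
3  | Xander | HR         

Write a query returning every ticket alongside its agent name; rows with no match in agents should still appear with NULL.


LEFT JOIN keeps every row from tickets (the left table); where agent_id has no match in agents, the agent columns become NULL. Walk through each ticket:
  - ticket 1 (Broken link): agent_id=NULL, no match -> kept with NULL
  - ticket 2 (Login fails): agent_id=3 -> matches Xander
  - ticket 3 (Off by one): agent_id=2 -> matches Uma
  - ticket 4 (Null pointer): agent_id=2 -> matches Uma
  - ticket 5 (Slow page load): agent_id=1 -> matches Eve
  - ticket 6 (Race condition): agent_id=3 -> matches Xander
  - ticket 7 (Timeout error): agent_id=NULL, no match -> kept with NULL
All 7 rows appear; 2 have NULL agent.

SQL:
SELECT a.title, b.name AS agent
FROM tickets a
LEFT JOIN agents b ON a.agent_id = b.id

Result:
title          | agent 
---------------+-------
Broken link    | NULL  
Login fails    | Xander
Off by one     | Uma   
Null pointer   | Uma   
Slow page load | Eve   
Race condition | Xander
Timeout error  | NULL  


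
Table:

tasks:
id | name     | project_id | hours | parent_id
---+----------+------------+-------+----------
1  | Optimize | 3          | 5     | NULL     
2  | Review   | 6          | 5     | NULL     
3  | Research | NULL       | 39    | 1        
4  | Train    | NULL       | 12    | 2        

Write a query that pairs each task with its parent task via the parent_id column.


This is a self-join: tasks is joined to a second copy of itself, matching each row's parent_id to another row's id. Use LEFT JOIN so rows with parent_id=NULL are kept.
  - task 1 (Optimize): parent_id=NULL -> NULL
  - task 2 (Review): parent_id=NULL -> NULL
  - task 3 (Research): parent_id=1 -> Optimize
  - task 4 (Train): parent_id=2 -> Review

SQL:
SELECT a.name AS item, b.name AS parent
FROM tasks a
LEFT JOIN tasks b ON a.parent_id = b.id

Result:
item     | parent  
---------+---------
Optimize | NULL    
Review   | NULL    
Research | Optimize
Train    | Review  


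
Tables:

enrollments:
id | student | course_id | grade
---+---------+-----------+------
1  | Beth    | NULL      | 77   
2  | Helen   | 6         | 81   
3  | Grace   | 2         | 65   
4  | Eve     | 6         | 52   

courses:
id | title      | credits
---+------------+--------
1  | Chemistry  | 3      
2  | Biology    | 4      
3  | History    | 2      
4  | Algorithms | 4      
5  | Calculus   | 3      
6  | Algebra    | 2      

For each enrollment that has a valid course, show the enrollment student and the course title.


INNER JOIN keeps only enrollments rows whose course_id matches an id in courses. Walk through each enrollment:
  - enrollment 1 (Beth): course_id=NULL, no match -> dropped
  - enrollment 2 (Helen): course_id=6 -> matches Algebra
  - enrollment 3 (Grace): course_id=2 -> matches Biology
  - enrollment 4 (Eve): course_id=6 -> matches Algebra
So 1 of 4 rows is dropped.

SQL:
SELECT a.student, b.title AS course
FROM enrollments a
INNER JOIN courses b ON a.course_id = b.id

Result:
student | course 
--------+--------
Helen   | Algebra
Grace   | Biology
Eve     | Algebra


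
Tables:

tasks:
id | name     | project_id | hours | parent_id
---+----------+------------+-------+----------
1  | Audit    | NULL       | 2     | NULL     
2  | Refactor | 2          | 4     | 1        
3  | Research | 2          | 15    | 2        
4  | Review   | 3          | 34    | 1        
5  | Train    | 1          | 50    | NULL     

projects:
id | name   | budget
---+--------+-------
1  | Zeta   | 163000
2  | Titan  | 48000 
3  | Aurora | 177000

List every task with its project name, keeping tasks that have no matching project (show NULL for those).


LEFT JOIN keeps every row from tasks (the left table); where project_id has no match in projects, the project columns become NULL. Walk through each task:
  - task 1 (Audit): project_id=NULL, no match -> kept with NULL
  - task 2 (Refactor): project_id=2 -> matches Titan
  - task 3 (Research): project_id=2 -> matches Titan
  - task 4 (Review): project_id=3 -> matches Aurora
  - task 5 (Train): project_id=1 -> matches Zeta
All 5 rows appear; 1 has NULL project.

SQL:
SELECT a.name, b.name AS project
FROM tasks a
LEFT JOIN projects b ON a.project_id = b.id

Result:
name     | project
---------+--------
Audit    | NULL   
Refactor | Titan  
Research | Titan  
Review   | Aurora 
Train    | Zeta   


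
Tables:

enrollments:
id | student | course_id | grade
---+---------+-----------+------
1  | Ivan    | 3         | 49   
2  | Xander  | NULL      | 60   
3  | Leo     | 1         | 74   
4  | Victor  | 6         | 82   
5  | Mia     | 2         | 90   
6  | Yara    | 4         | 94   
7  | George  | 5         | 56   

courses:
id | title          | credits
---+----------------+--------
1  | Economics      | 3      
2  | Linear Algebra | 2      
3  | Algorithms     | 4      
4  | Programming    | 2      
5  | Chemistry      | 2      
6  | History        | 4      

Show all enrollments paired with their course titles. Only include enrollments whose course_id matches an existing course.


INNER JOIN keeps only enrollments rows whose course_id matches an id in courses. Walk through each enrollment:
  - enrollment 1 (Ivan): course_id=3 -> matches Algorithms
  - enrollment 2 (Xander): course_id=NULL, no match -> dropped
  - enrollment 3 (Leo): course_id=1 -> matches Economics
  - enrollment 4 (Victor): course_id=6 -> matches History
  - enrollment 5 (Mia): course_id=2 -> matches Linear Algebra
  - enrollment 6 (Yara): course_id=4 -> matches Programming
  - enrollment 7 (George): course_id=5 -> matches Chemistry
So 1 of 7 rows is dropped.

SQL:
SELECT a.student, b.title AS course
FROM enrollments a
INNER JOIN courses b ON a.course_id = b.id

Result:
student | course        
--------+---------------
Ivan    | Algorithms    
Leo     | Economics     
Victor  | History       
Mia     | Linear Algebra
Yara    | Programming   
George  | Chemistry     
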